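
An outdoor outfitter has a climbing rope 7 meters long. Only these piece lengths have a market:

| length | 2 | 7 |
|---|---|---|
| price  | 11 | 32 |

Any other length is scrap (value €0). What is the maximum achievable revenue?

33

Consider every possible first cut. best[k] is the best of p[i]+best[k−i] over all sellable i≤k.
best[1] = 0
best[2] = 11
best[3] = 11
best[4] = 22  (first piece 2, then best[2]=11)
best[5] = 22
best[6] = 33  (first piece 2, then best[4]=22)
best[7] = max(11+22, 32+0) = 33
One optimal cutting: pieces 2 + 2 + 2 with 1 meter of scrap → €33.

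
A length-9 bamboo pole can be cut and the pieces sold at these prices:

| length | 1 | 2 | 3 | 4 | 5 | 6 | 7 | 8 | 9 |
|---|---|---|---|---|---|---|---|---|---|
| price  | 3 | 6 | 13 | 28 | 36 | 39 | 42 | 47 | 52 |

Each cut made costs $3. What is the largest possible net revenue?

61

Build net[k] bottom-up: net[k] = max over allowed piece i of (p[i] + net[k−i]) − 3 per cut.
net[1] = 3
net[2] = 6
net[3] = 13
net[4] = 28
net[5] = 36
net[6] = 39
net[7] = 42
net[8] = 53  (first piece 4, then net[4]=28)
net[9] = 61  (first piece 4, then net[5]=36)
One optimal plan: pieces 5 + 4 (1 cut) → $64 − $3 = $61.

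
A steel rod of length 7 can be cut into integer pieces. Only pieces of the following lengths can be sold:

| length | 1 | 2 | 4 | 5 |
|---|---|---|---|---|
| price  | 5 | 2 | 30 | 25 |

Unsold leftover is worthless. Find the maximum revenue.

45

Consider every possible first cut. r[k] is the best of p[i]+r[k−i] over all sellable i≤k.
r[1] = 5
r[2] = 10  (first piece 1, then r[1]=5)
r[3] = 15  (first piece 1, then r[2]=10)
r[4] = 30
r[5] = 35  (first piece 1, then r[4]=30)
r[6] = 40  (first piece 1, then r[5]=35)
r[7] = 45  (first piece 1, then r[6]=40)
One optimal cutting: 4 + 1 + 1 + 1 → $45.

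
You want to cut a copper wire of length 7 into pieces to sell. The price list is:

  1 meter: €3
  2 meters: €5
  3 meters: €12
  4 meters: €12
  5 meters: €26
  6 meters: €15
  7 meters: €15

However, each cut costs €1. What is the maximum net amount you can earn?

30

Build net[k] bottom-up: net[k] = max over allowed piece i of (p[i] + net[k−i]) − 1 per cut.
net[1] = 3
net[2] = 5  (first piece 1, then net[1]=3)
net[3] = 12
net[4] = 14  (first piece 1, then net[3]=12)
net[5] = 26
net[6] = 28  (first piece 1, then net[5]=26)
net[7] = 30  (first piece 1, then net[6]=28)
One optimal plan: pieces 5 + 1 + 1 (2 cuts) → €32 − €2 = €30.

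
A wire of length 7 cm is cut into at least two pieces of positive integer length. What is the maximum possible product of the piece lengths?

12

Let f[k] be the best product for length k (with at least one cut). For each first piece i, the rest contributes max(k−i, f[k−i]).
f[2] = 1×max(1,0) = 1×1 = 1
f[3] = max(1×2, 2×1) = 2
f[4] = max(1×3, 2×2, 3×1) = 4
f[5] = max(1×4, 2×3, 3×2, 4×1) = 6
f[6] = max(1×6, 2×4, 3×3, 4×2, 5×1) = 9
f[7] = max(1×9, 2×6, 3×4, 4×3, 5×2, 6×1) = 12
One optimal split: 3 + 2 + 2; product 3×2×2 = 12.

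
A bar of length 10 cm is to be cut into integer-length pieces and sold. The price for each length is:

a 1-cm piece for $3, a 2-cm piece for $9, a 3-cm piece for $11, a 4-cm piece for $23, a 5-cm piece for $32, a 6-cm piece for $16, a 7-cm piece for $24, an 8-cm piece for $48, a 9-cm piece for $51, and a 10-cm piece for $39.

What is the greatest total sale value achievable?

64

Build R[k] bottom-up: R[k] = max over allowed piece i of (p[i] + R[k−i]).
R[1] = 3
R[2] = max(3+3, 9+0) = 9
R[3] = max(3+9, 9+3, 11+0) = 12
R[4] = max(3+12, 9+9, 11+3, 23+0) = 23
R[5] = max(3+23, 9+12, 11+9, 23+3, 32+0) = 32
R[6] = max(3+32, 9+23, 11+12, 23+9, 32+3, 16+0) = 35
R[7] = max(3+35, 9+32, 11+23, …, 16+3, 24+0) = 41
R[8] = max(3+41, 9+35, 11+32, …, 24+3, 48+0) = 48
R[9] = max(3+48, 9+41, 11+35, …, 48+3, 51+0) = 55
R[10] = max(3+55, 9+48, 11+41, …, 51+3, 39+0) = 64
One optimal cutting: 5 + 5 → $32 + $32 = $64.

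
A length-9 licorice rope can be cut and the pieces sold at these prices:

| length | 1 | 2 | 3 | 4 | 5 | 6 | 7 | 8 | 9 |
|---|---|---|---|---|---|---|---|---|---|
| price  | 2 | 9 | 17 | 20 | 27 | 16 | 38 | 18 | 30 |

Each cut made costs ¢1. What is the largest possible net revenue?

Consider every possible first cut. v[k] is the best of p[i]+v[k−i] over all sellable i≤k, charging 1 whenever i<k.
v[1] = 2
v[2] = 9
v[3] = 17
v[4] = 20
v[5] = 27
v[6] = 33  (first piece 3, then v[3]=17)
v[7] = 38
v[8] = 43  (first piece 3, then v[5]=27)
v[9] = 49  (first piece 3, then v[6]=33)
One optimal plan: pieces 3 + 3 + 3 (2 cuts) → ¢51 − ¢2 = ¢49.

49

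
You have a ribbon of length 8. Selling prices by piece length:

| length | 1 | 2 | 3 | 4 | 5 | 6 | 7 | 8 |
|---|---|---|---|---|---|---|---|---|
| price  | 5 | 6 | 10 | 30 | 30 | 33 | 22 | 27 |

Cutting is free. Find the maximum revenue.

Build r[k] bottom-up: r[k] = max over allowed piece i of (p[i] + r[k−i]).
r[1] = 5
r[2] = 10  (first piece 1, then r[1]=5)
r[3] = 15  (first piece 1, then r[2]=10)
r[4] = 30
r[5] = 35  (first piece 1, then r[4]=30)
r[6] = 40  (first piece 1, then r[5]=35)
r[7] = 45  (first piece 1, then r[6]=40)
r[8] = 60  (first piece 4, then r[4]=30)
One optimal cutting: 4 + 4 → ¢30 + ¢30 = ¢60.

60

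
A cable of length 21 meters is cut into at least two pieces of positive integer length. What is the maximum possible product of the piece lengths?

2187

Define m[k] = max over 1≤i<k of i · max(k−i, m[k−i]); the inner max lets the remainder stay uncut if that's better.
m[2] = 1×max(1,0) = 1×1 = 1
m[3] = 1×max(2,1) = 1×2 = 2
m[4] = 2×max(2,1) = 2×2 = 4
m[5] = 2×max(3,2) = 2×3 = 6
m[6] = 3×max(3,2) = 3×3 = 9
m[7] = 2×max(5,6) = 2×6 = 12
m[8] = 2×max(6,9) = 2×9 = 18
m[9] = 3×max(6,9) = 3×9 = 27
m[10] = 2×max(8,18) = 2×18 = 36
m[11] = 2×max(9,27) = 2×27 = 54
m[12] = 3×max(9,27) = 3×27 = 81
m[13] = 2×max(11,54) = 2×54 = 108
m[14] = 2×max(12,81) = 2×81 = 162
m[15] = 3×max(12,81) = 3×81 = 243
m[16] = 2×max(14,162) = 2×162 = 324
m[17] = 2×max(15,243) = 2×243 = 486
m[18] = 3×max(15,243) = 3×243 = 729
m[19] = 2×max(17,486) = 2×486 = 972
m[20] = 2×max(18,729) = 2×729 = 1458
m[21] = 3×max(18,729) = 3×729 = 2187
One optimal split: 3 + 3 + 3 + 3 + 3 + 3 + 3; product 3×3×3×3×3×3×3 = 2187.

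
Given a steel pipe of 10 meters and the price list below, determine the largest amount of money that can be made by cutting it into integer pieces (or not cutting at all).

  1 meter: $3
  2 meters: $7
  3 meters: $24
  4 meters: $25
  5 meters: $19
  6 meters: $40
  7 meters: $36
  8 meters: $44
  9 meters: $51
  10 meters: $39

Let r[k] be the best obtainable value from length k. For each k, try every first piece i and keep the best of price[i] + r[k−i].
r[1] = 3
r[2] = max(3+3, 7+0) = 7
r[3] = max(3+7, 7+3, 24+0) = 24
r[4] = max(3+24, 7+7, 24+3, 25+0) = 27
r[5] = max(3+27, 7+24, 24+7, 25+3, 19+0) = 31
r[6] = max(3+31, 7+27, 24+24, 25+7, 19+3, 40+0) = 48
r[7] = max(3+48, 7+31, 24+27, …, 40+3, 36+0) = 51
r[8] = max(3+51, 7+48, 24+31, …, 36+3, 44+0) = 55
r[9] = max(3+55, 7+51, 24+48, …, 44+3, 51+0) = 72
r[10] = max(3+72, 7+55, 24+51, …, 51+3, 39+0) = 75
One optimal cutting: 3 + 3 + 3 + 1 → $24 + $24 + $24 + $3 = $75.

75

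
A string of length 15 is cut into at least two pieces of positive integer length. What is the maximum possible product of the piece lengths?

Let P[k] be the best product for length k (with at least one cut). For each first piece i, the rest contributes max(k−i, P[k−i]).
Small cases: P[2]=1, P[3]=2, P[4]=4, P[5]=6, P[6]=9, P[7]=12, P[8]=18, P[9]=27.
P[10] = 2×max(8,18) = 2×18 = 36
P[11] = 2×max(9,27) = 2×27 = 54
P[12] = 3×max(9,27) = 3×27 = 81
P[13] = 2×max(11,54) = 2×54 = 108
P[14] = 2×max(12,81) = 2×81 = 162
P[15] = 3×max(12,81) = 3×81 = 243
One optimal split: 3 + 3 + 3 + 3 + 3; product 3×3×3×3×3 = 243.

243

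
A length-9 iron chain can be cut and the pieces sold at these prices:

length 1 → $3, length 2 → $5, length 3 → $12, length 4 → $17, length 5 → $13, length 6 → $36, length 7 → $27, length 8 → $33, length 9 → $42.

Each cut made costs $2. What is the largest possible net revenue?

46

Consider every possible first cut. net[k] is the best of p[i]+net[k−i] over all sellable i≤k, charging 2 whenever i<k.
net[1] = 3
net[2] = 5
net[3] = 12
net[4] = 17
net[5] = 18  (first piece 1, then net[4]=17)
net[6] = 36
net[7] = 37  (first piece 1, then net[6]=36)
net[8] = 39  (first piece 2, then net[6]=36)
net[9] = 46  (first piece 3, then net[6]=36)
One optimal plan: pieces 6 + 3 (1 cut) → $48 − $2 = $46.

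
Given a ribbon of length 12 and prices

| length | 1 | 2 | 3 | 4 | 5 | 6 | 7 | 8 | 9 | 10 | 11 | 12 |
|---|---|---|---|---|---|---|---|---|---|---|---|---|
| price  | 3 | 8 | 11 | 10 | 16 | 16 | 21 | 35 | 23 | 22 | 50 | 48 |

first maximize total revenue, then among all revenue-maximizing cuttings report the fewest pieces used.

2

Let r[k] be the best obtainable value from length k. For each k, try every first piece i and keep the best of price[i] + r[k−i].
r[1] = 3
r[2] = max(3+3, 8+0) = 8
r[3] = max(3+8, 8+3, 11+0) = 11
r[4] = max(3+11, 8+8, 11+3, 10+0) = 16
r[5] = max(3+16, 8+11, 11+8, 10+3, 16+0) = 19
r[6] = max(3+19, 8+16, 11+11, 10+8, 16+3, 16+0) = 24
r[7] = max(3+24, 8+19, 11+16, …, 16+3, 21+0) = 27
r[8] = max(3+27, 8+24, 11+19, …, 21+3, 35+0) = 35
r[9] = max(3+35, 8+27, 11+24, …, 35+3, 23+0) = 38
r[10] = max(3+38, 8+35, 11+27, …, 23+3, 22+0) = 43
r[11] = max(3+43, 8+38, 11+35, …, 22+3, 50+0) = 50
r[12] = max(3+50, 8+43, 11+38, …, 50+3, 48+0) = 53
Maximum revenue is ¢53.
Now minimize piece count subject to staying optimal: for each k, pieces[k] = 1 + min over i with p[i]+r[k−i]=r[k] of pieces[k−i].
pieces[9] = 2
pieces[10] = 2
pieces[11] = 1
pieces[12] = 2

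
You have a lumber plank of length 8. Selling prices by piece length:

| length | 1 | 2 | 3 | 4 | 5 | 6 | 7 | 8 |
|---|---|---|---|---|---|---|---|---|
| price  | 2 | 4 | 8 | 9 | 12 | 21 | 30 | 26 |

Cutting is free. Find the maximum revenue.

32

Let r[k] be the best obtainable value from length k. For each k, try every first piece i and keep the best of price[i] + r[k−i].
r[1] = 2
r[2] = 4  (first piece 1, then r[1]=2)
r[3] = 8
r[4] = 10  (first piece 1, then r[3]=8)
r[5] = 12  (first piece 1, then r[4]=10)
r[6] = 21
r[7] = 30
r[8] = 32  (first piece 1, then r[7]=30)
One optimal cutting: 7 + 1 → $30 + $2 = $32.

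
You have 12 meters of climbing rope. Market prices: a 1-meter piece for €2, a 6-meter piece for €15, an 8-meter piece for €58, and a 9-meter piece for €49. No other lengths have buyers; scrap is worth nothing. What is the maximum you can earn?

Consider every possible first cut. r[k] is the best of p[i]+r[k−i] over all sellable i≤k.
r[1] = 2
r[2] = 4  (first piece 1, then r[1]=2)
r[3] = 6  (first piece 1, then r[2]=4)
r[4] = 8  (first piece 1, then r[3]=6)
r[5] = 10  (first piece 1, then r[4]=8)
r[6] = 15
r[7] = 17  (first piece 1, then r[6]=15)
r[8] = 58
r[9] = 60  (first piece 1, then r[8]=58)
r[10] = 62  (first piece 1, then r[9]=60)
r[11] = 64  (first piece 1, then r[10]=62)
r[12] = 66  (first piece 1, then r[11]=64)
One optimal cutting: 8 + 1 + 1 + 1 + 1 → €66.

66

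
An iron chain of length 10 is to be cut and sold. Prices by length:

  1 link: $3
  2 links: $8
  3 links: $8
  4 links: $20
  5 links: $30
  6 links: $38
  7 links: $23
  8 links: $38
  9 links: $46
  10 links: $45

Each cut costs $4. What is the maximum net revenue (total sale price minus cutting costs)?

56

Build v[k] bottom-up: v[k] = max over allowed piece i of (p[i] + v[k−i]) − 4 per cut.
v[1] = 3
v[2] = max(3+3-4, 8+0) = 8
v[3] = max(3+8-4, 8+3-4, 8+0) = 8
v[4] = max(3+8-4, 8+8-4, 8+3-4, 20+0) = 20
v[5] = max(3+20-4, 8+8-4, 8+8-4, 20+3-4, 30+0) = 30
v[6] = max(3+30-4, 8+20-4, 8+8-4, 20+8-4, 30+3-4, 38+0) = 38
v[7] = max(3+38-4, 8+30-4, 8+20-4, …, 38+3-4, 23+0) = 37
v[8] = max(3+37-4, 8+38-4, 8+30-4, …, 23+3-4, 38+0) = 42
v[9] = max(3+42-4, 8+37-4, 8+38-4, …, 38+3-4, 46+0) = 46
v[10] = max(3+46-4, 8+42-4, 8+37-4, …, 46+3-4, 45+0) = 56
One optimal plan: pieces 5 + 5 (1 cut) → $60 − $4 = $56.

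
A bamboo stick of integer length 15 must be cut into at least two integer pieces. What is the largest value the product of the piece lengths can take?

243

Let m[k] be the best product for length k (with at least one cut). For each first piece i, the rest contributes max(k−i, m[k−i]).
Small cases: m[2]=1, m[3]=2, m[4]=4, m[5]=6, m[6]=9, m[7]=12, m[8]=18, m[9]=27, m[10]=36.
m[11] = max(1·36, 2·27, 3·18, …, 9·2, 10·1) = 54
m[12] = max(1·54, 2·36, 3·27, …, 10·2, 11·1) = 81
m[13] = max(1·81, 2·54, 3·36, …, 11·2, 12·1) = 108
m[14] = max(1·108, 2·81, 3·54, …, 12·2, 13·1) = 162
m[15] = max(1·162, 2·108, 3·81, …, 13·2, 14·1) = 243
One optimal split: 3 + 3 + 3 + 3 + 3; product 3·3·3·3·3 = 243.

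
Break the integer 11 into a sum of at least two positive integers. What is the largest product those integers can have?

Let f[k] be the best product for length k (with at least one cut). For each first piece i, the rest contributes max(k−i, f[k−i]).
Small cases: f[2]=1, f[3]=2.
f[4] = 2·max(2,1) = 2·2 = 4
f[5] = 2·max(3,2) = 2·3 = 6
f[6] = 3·max(3,2) = 3·3 = 9
f[7] = 2·max(5,6) = 2·6 = 12
f[8] = 2·max(6,9) = 2·9 = 18
f[9] = 3·max(6,9) = 3·9 = 27
f[10] = 2·max(8,18) = 2·18 = 36
f[11] = 2·max(9,27) = 2·27 = 54
One optimal split: 3 + 3 + 3 + 2; product 3·3·3·2 = 54.

54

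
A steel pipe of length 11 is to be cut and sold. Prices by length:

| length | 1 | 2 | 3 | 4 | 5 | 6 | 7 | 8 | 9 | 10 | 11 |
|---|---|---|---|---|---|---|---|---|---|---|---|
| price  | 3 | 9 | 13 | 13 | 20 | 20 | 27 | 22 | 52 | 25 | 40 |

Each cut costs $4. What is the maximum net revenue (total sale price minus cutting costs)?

57

Build v[k] bottom-up: v[k] = max over allowed piece i of (p[i] + v[k−i]) − 4 per cut.
v[1] = 3
v[2] = 9
v[3] = 13
v[4] = 14  (first piece 2, then v[2]=9)
v[5] = 20
v[6] = 22  (first piece 3, then v[3]=13)
v[7] = 27
v[8] = 29  (first piece 3, then v[5]=20)
v[9] = 52
v[10] = 51  (first piece 1, then v[9]=52)
v[11] = 57  (first piece 2, then v[9]=52)
One optimal plan: pieces 9 + 2 (1 cut) → $61 − $4 = $57.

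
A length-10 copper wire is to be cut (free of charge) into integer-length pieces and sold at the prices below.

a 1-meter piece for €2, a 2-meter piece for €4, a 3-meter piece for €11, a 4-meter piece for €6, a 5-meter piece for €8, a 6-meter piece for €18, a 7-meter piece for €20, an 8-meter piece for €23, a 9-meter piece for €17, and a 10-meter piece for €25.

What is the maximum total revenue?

35

Consider every possible first cut. best[k] is the best of p[i]+best[k−i] over all sellable i≤k.
best[1] = 2
best[2] = max(2+2, 4+0) = 4
best[3] = max(2+4, 4+2, 11+0) = 11
best[4] = max(2+11, 4+4, 11+2, 6+0) = 13
best[5] = max(2+13, 4+11, 11+4, 6+2, 8+0) = 15
best[6] = max(2+15, 4+13, 11+11, 6+4, 8+2, 18+0) = 22
best[7] = max(2+22, 4+15, 11+13, …, 18+2, 20+0) = 24
best[8] = max(2+24, 4+22, 11+15, …, 20+2, 23+0) = 26
best[9] = max(2+26, 4+24, 11+22, …, 23+2, 17+0) = 33
best[10] = max(2+33, 4+26, 11+24, …, 17+2, 25+0) = 35
One optimal cutting: 3 + 3 + 3 + 1 → €11 + €11 + €11 + €2 = €35.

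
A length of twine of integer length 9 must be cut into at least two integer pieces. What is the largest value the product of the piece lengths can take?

27

Let g[k] be the best product for length k (with at least one cut). For each first piece i, the rest contributes max(k−i, g[k−i]).
g[2] = 1·max(1,0) = 1·1 = 1
g[3] = 1·max(2,1) = 1·2 = 2
g[4] = 2·max(2,1) = 2·2 = 4
g[5] = 2·max(3,2) = 2·3 = 6
g[6] = 3·max(3,2) = 3·3 = 9
g[7] = 2·max(5,6) = 2·6 = 12
g[8] = 2·max(6,9) = 2·9 = 18
g[9] = 3·max(6,9) = 3·9 = 27
One optimal split: 3 + 3 + 3; product 3·3·3 = 27.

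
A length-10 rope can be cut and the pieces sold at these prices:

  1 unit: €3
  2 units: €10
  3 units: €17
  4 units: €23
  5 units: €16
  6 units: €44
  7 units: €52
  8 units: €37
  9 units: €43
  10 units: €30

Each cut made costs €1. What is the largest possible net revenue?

68

Build net[k] bottom-up: net[k] = max over allowed piece i of (p[i] + net[k−i]) − 1 per cut.
net[1] = 3
net[2] = max(3+3-1, 10+0) = 10
net[3] = max(3+10-1, 10+3-1, 17+0) = 17
net[4] = max(3+17-1, 10+10-1, 17+3-1, 23+0) = 23
net[5] = max(3+23-1, 10+17-1, 17+10-1, 23+3-1, 16+0) = 26
net[6] = max(3+26-1, 10+23-1, 17+17-1, 23+10-1, 16+3-1, 44+0) = 44
net[7] = max(3+44-1, 10+26-1, 17+23-1, …, 44+3-1, 52+0) = 52
net[8] = max(3+52-1, 10+44-1, 17+26-1, …, 52+3-1, 37+0) = 54
net[9] = max(3+54-1, 10+52-1, 17+44-1, …, 37+3-1, 43+0) = 61
net[10] = max(3+61-1, 10+54-1, 17+52-1, …, 43+3-1, 30+0) = 68
One optimal plan: pieces 7 + 3 (1 cut) → €69 − €1 = €68.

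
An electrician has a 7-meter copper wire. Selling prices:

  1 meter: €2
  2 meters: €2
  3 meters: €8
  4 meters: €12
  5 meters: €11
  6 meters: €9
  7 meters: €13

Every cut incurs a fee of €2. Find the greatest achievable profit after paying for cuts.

18

Let net[k] be the best obtainable value from length k. For each k, try every first piece i and keep the best of price[i] + net[k−i] minus the 2 cut fee when i<k.
net[1] = 2
net[2] = max(2+2-2, 2+0) = 2
net[3] = max(2+2-2, 2+2-2, 8+0) = 8
net[4] = max(2+8-2, 2+2-2, 8+2-2, 12+0) = 12
net[5] = max(2+12-2, 2+8-2, 8+2-2, 12+2-2, 11+0) = 12
net[6] = max(2+12-2, 2+12-2, 8+8-2, 12+2-2, 11+2-2, 9+0) = 14
net[7] = max(2+14-2, 2+12-2, 8+12-2, …, 9+2-2, 13+0) = 18
One optimal plan: pieces 4 + 3 (1 cut) → €20 − €2 = €18.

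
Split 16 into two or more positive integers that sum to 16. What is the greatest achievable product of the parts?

Let P[k] be the best product for length k (with at least one cut). For each first piece i, the rest contributes max(k−i, P[k−i]).
P[2] = 1*max(1,0) = 1*1 = 1
P[3] = 1*max(2,1) = 1*2 = 2
P[4] = 2*max(2,1) = 2*2 = 4
P[5] = 2*max(3,2) = 2*3 = 6
P[6] = 3*max(3,2) = 3*3 = 9
P[7] = 2*max(5,6) = 2*6 = 12
P[8] = 2*max(6,9) = 2*9 = 18
P[9] = 3*max(6,9) = 3*9 = 27
P[10] = 2*max(8,18) = 2*18 = 36
P[11] = 2*max(9,27) = 2*27 = 54
P[12] = 3*max(9,27) = 3*27 = 81
P[13] = 2*max(11,54) = 2*54 = 108
P[14] = 2*max(12,81) = 2*81 = 162
P[15] = 3*max(12,81) = 3*81 = 243
P[16] = 2*max(14,162) = 2*162 = 324
One optimal split: 3 + 3 + 3 + 3 + 2 + 2; product 3*3*3*3*2*2 = 324.

324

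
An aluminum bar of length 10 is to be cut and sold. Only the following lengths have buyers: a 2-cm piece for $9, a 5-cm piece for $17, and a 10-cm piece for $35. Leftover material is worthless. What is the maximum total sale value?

45

Consider every possible first cut. best[k] is the best of p[i]+best[k−i] over all sellable i≤k.
best[1] = 0
best[2] = 9
best[3] = 9
best[4] = 18  (first piece 2, then best[2]=9)
best[5] = 18
best[6] = 27  (first piece 2, then best[4]=18)
best[7] = 27
best[8] = 36  (first piece 2, then best[6]=27)
best[9] = 36
best[10] = 45  (first piece 2, then best[8]=36)
One optimal cutting: 2 + 2 + 2 + 2 + 2 → $45.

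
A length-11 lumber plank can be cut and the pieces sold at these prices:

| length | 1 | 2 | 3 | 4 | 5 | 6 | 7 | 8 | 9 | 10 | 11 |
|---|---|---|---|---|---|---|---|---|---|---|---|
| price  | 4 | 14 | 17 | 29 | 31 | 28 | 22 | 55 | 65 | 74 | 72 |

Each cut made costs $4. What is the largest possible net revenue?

Let r[k] be the best obtainable value from length k. For each k, try every first piece i and keep the best of price[i] + r[k−i] minus the 4 cut fee when i<k.
r[1] = 4
r[2] = max(4+4-4, 14+0) = 14
r[3] = max(4+14-4, 14+4-4, 17+0) = 17
r[4] = max(4+17-4, 14+14-4, 17+4-4, 29+0) = 29
r[5] = max(4+29-4, 14+17-4, 17+14-4, 29+4-4, 31+0) = 31
r[6] = max(4+31-4, 14+29-4, 17+17-4, 29+14-4, 31+4-4, 28+0) = 39
r[7] = max(4+39-4, 14+31-4, 17+29-4, …, 28+4-4, 22+0) = 42
r[8] = max(4+42-4, 14+39-4, 17+31-4, …, 22+4-4, 55+0) = 55
r[9] = max(4+55-4, 14+42-4, 17+39-4, …, 55+4-4, 65+0) = 65
r[10] = max(4+65-4, 14+55-4, 17+42-4, …, 65+4-4, 74+0) = 74
r[11] = max(4+74-4, 14+65-4, 17+55-4, …, 74+4-4, 72+0) = 75
One optimal plan: pieces 9 + 2 (1 cut) → $79 − $4 = $75.

75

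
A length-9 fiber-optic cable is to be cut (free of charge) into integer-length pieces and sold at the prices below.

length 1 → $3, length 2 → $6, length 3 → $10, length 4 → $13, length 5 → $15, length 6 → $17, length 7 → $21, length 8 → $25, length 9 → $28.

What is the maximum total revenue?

Build v[k] bottom-up: v[k] = max over allowed piece i of (p[i] + v[k−i]).
v[1] = 3
v[2] = 6  (first piece 1, then v[1]=3)
v[3] = 10
v[4] = 13  (first piece 1, then v[3]=10)
v[5] = 16  (first piece 1, then v[4]=13)
v[6] = 20  (first piece 3, then v[3]=10)
v[7] = 23  (first piece 1, then v[6]=20)
v[8] = 26  (first piece 1, then v[7]=23)
v[9] = 30  (first piece 3, then v[6]=20)
One optimal cutting: 3 + 3 + 3 → $10 + $10 + $10 = $30.

30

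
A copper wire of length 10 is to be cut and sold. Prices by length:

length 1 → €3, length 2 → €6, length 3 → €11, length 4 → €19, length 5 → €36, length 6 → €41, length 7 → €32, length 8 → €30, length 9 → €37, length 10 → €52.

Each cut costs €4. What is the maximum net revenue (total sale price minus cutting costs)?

68

Let net[k] be the best obtainable value from length k. For each k, try every first piece i and keep the best of price[i] + net[k−i] minus the 4 cut fee when i<k.
net[1] = 3
net[2] = 6
net[3] = 11
net[4] = 19
net[5] = 36
net[6] = 41
net[7] = 40  (first piece 1, then net[6]=41)
net[8] = 43  (first piece 2, then net[6]=41)
net[9] = 51  (first piece 4, then net[5]=36)
net[10] = 68  (first piece 5, then net[5]=36)
One optimal plan: pieces 5 + 5 (1 cut) → €72 − €4 = €68.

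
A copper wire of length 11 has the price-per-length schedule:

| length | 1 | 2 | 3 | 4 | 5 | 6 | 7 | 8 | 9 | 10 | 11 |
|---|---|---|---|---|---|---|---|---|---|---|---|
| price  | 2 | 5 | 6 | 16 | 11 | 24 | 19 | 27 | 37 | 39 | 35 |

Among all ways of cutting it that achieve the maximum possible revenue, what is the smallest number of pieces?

Let r[k] be the best obtainable value from length k. For each k, try every first piece i and keep the best of price[i] + r[k−i].
r[1] = 2
r[2] = max(2+2, 5+0) = 5
r[3] = max(2+5, 5+2, 6+0) = 7
r[4] = max(2+7, 5+5, 6+2, 16+0) = 16
r[5] = max(2+16, 5+7, 6+5, 16+2, 11+0) = 18
r[6] = max(2+18, 5+16, 6+7, 16+5, 11+2, 24+0) = 24
r[7] = max(2+24, 5+18, 6+16, …, 24+2, 19+0) = 26
r[8] = max(2+26, 5+24, 6+18, …, 19+2, 27+0) = 32
r[9] = max(2+32, 5+26, 6+24, …, 27+2, 37+0) = 37
r[10] = max(2+37, 5+32, 6+26, …, 37+2, 39+0) = 40
r[11] = max(2+40, 5+37, 6+32, …, 39+2, 35+0) = 42
Maximum revenue is €42.
Now minimize piece count subject to staying optimal: for each k, pieces[k] = 1 + min over i with p[i]+r[k−i]=r[k] of pieces[k−i].
pieces[8] = 2
pieces[9] = 1
pieces[10] = 2
pieces[11] = 2

2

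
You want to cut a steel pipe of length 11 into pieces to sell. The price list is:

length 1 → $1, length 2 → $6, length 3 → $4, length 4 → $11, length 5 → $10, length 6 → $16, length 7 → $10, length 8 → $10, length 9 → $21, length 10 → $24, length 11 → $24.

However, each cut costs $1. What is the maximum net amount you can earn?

Consider every possible first cut. net[k] is the best of p[i]+net[k−i] over all sellable i≤k, charging 1 whenever i<k.
net[1] = 1
net[2] = max(1+1-1, 6+0) = 6
net[3] = max(1+6-1, 6+1-1, 4+0) = 6
net[4] = max(1+6-1, 6+6-1, 4+1-1, 11+0) = 11
net[5] = max(1+11-1, 6+6-1, 4+6-1, 11+1-1, 10+0) = 11
net[6] = max(1+11-1, 6+11-1, 4+6-1, 11+6-1, 10+1-1, 16+0) = 16
net[7] = max(1+16-1, 6+11-1, 4+11-1, …, 16+1-1, 10+0) = 16
net[8] = max(1+16-1, 6+16-1, 4+11-1, …, 10+1-1, 10+0) = 21
net[9] = max(1+21-1, 6+16-1, 4+16-1, …, 10+1-1, 21+0) = 21
net[10] = max(1+21-1, 6+21-1, 4+16-1, …, 21+1-1, 24+0) = 26
net[11] = max(1+26-1, 6+21-1, 4+21-1, …, 24+1-1, 24+0) = 26
One optimal plan: pieces 2 + 2 + 2 + 2 + 2 + 1 (5 cuts) → $31 − $5 = $26.

26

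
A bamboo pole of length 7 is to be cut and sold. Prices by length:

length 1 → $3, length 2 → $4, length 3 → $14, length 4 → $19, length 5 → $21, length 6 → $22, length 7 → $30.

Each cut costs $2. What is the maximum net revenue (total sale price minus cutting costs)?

Let v[k] be the best obtainable value from length k. For each k, try every first piece i and keep the best of price[i] + v[k−i] minus the 2 cut fee when i<k.
v[1] = 3
v[2] = max(3+3-2, 4+0) = 4
v[3] = max(3+4-2, 4+3-2, 14+0) = 14
v[4] = max(3+14-2, 4+4-2, 14+3-2, 19+0) = 19
v[5] = max(3+19-2, 4+14-2, 14+4-2, 19+3-2, 21+0) = 21
v[6] = max(3+21-2, 4+19-2, 14+14-2, 19+4-2, 21+3-2, 22+0) = 26
v[7] = max(3+26-2, 4+21-2, 14+19-2, …, 22+3-2, 30+0) = 31
One optimal plan: pieces 4 + 3 (1 cut) → $33 − $2 = $31.

31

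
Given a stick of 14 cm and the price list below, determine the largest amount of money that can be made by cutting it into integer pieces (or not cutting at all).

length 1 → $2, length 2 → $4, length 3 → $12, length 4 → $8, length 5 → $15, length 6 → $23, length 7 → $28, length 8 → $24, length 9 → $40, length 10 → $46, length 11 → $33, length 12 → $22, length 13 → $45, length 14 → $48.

60

Build R[k] bottom-up: R[k] = max over allowed piece i of (p[i] + R[k−i]).
R[1] = 2
R[2] = 4  (first piece 1, then R[1]=2)
R[3] = 12
R[4] = 14  (first piece 1, then R[3]=12)
R[5] = 16  (first piece 1, then R[4]=14)
R[6] = 24  (first piece 3, then R[3]=12)
R[7] = 28
R[8] = 30  (first piece 1, then R[7]=28)
R[9] = 40
R[10] = 46
R[11] = 48  (first piece 1, then R[10]=46)
R[12] = 52  (first piece 3, then R[9]=40)
R[13] = 58  (first piece 3, then R[10]=46)
R[14] = 60  (first piece 1, then R[13]=58)
One optimal cutting: 10 + 3 + 1 → $46 + $12 + $2 = $60.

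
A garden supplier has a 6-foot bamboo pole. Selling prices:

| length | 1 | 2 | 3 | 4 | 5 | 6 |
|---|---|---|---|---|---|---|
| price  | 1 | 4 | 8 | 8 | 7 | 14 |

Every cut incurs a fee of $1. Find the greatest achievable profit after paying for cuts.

15

Consider every possible first cut. v[k] is the best of p[i]+v[k−i] over all sellable i≤k, charging 1 whenever i<k.
v[1] = 1
v[2] = max(1+1-1, 4+0) = 4
v[3] = max(1+4-1, 4+1-1, 8+0) = 8
v[4] = max(1+8-1, 4+4-1, 8+1-1, 8+0) = 8
v[5] = max(1+8-1, 4+8-1, 8+4-1, 8+1-1, 7+0) = 11
v[6] = max(1+11-1, 4+8-1, 8+8-1, 8+4-1, 7+1-1, 14+0) = 15
One optimal plan: pieces 3 + 3 (1 cut) → $16 − $1 = $15.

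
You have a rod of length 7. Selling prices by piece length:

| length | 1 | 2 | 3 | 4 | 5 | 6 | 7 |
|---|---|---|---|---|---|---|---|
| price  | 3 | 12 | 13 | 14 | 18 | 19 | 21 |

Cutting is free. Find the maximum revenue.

39

Build R[k] bottom-up: R[k] = max over allowed piece i of (p[i] + R[k−i]).
R[1] = 3
R[2] = max(3+3, 12+0) = 12
R[3] = max(3+12, 12+3, 13+0) = 15
R[4] = max(3+15, 12+12, 13+3, 14+0) = 24
R[5] = max(3+24, 12+15, 13+12, 14+3, 18+0) = 27
R[6] = max(3+27, 12+24, 13+15, 14+12, 18+3, 19+0) = 36
R[7] = max(3+36, 12+27, 13+24, …, 19+3, 21+0) = 39
One optimal cutting: 2 + 2 + 2 + 1 → €12 + €12 + €12 + €3 = €39.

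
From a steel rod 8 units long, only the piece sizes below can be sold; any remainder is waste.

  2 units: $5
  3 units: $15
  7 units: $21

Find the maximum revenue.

35

Consider every possible first cut. f[k] is the best of p[i]+f[k−i] over all sellable i≤k.
f[1] = 0
f[2] = 5
f[3] = max(5+0, 15+0) = 15
f[4] = max(5+5, 15+0) = 15
f[5] = max(5+15, 15+5) = 20
f[6] = max(5+15, 15+15) = 30
f[7] = max(5+20, 15+15, 21+0) = 30
f[8] = max(5+30, 15+20, 21+0) = 35
One optimal cutting: 3 + 3 + 2 → $35.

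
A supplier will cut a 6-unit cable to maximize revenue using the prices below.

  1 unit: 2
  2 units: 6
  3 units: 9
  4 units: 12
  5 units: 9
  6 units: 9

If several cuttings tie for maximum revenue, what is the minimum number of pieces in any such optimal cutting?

Let r[k] be the best obtainable value from length k. For each k, try every first piece i and keep the best of price[i] + r[k−i].
r[1] = 2
r[2] = 6
r[3] = 9
r[4] = 12  (first piece 2, then r[2]=6)
r[5] = 15  (first piece 2, then r[3]=9)
r[6] = 18  (first piece 2, then r[4]=12)
Maximum revenue is 18.
Now minimize piece count subject to staying optimal: for each k, pieces[k] = 1 + min over i with p[i]+r[k−i]=r[k] of pieces[k−i].
pieces[3] = 1
pieces[4] = 1
pieces[5] = 2
pieces[6] = 2

2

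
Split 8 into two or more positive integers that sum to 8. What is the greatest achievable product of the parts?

18

Fill m[k] for k=2..8: at each k try every first piece i and multiply by the better of (k−i) uncut or m[k−i].
m[2] = 1×max(1,0) = 1×1 = 1
m[3] = 1×max(2,1) = 1×2 = 2
m[4] = 2×max(2,1) = 2×2 = 4
m[5] = 2×max(3,2) = 2×3 = 6
m[6] = 3×max(3,2) = 3×3 = 9
m[7] = 2×max(5,6) = 2×6 = 12
m[8] = 2×max(6,9) = 2×9 = 18
One optimal split: 3 + 3 + 2; product 3×3×2 = 18.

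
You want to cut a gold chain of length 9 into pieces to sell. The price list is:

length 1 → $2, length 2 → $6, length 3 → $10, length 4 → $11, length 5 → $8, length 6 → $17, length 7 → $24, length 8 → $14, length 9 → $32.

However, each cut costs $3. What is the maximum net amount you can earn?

Let v[k] be the best obtainable value from length k. For each k, try every first piece i and keep the best of price[i] + v[k−i] minus the 3 cut fee when i<k.
v[1] = 2
v[2] = max(2+2-3, 6+0) = 6
v[3] = max(2+6-3, 6+2-3, 10+0) = 10
v[4] = max(2+10-3, 6+6-3, 10+2-3, 11+0) = 11
v[5] = max(2+11-3, 6+10-3, 10+6-3, 11+2-3, 8+0) = 13
v[6] = max(2+13-3, 6+11-3, 10+10-3, 11+6-3, 8+2-3, 17+0) = 17
v[7] = max(2+17-3, 6+13-3, 10+11-3, …, 17+2-3, 24+0) = 24
v[8] = max(2+24-3, 6+17-3, 10+13-3, …, 24+2-3, 14+0) = 23
v[9] = max(2+23-3, 6+24-3, 10+17-3, …, 14+2-3, 32+0) = 32
Best is to make no cuts and sell whole for $32.

32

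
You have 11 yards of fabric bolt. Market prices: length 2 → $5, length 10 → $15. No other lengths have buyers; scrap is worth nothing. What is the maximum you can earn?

Let r[k] be the best obtainable value from length k. For each k, try every first piece i and keep the best of price[i] + r[k−i].
r[1] = 0
r[2] = 5
r[3] = 5
r[4] = 10  (first piece 2, then r[2]=5)
r[5] = 10
r[6] = 15  (first piece 2, then r[4]=10)
r[7] = 15
r[8] = 20  (first piece 2, then r[6]=15)
r[9] = 20
r[10] = 25  (first piece 2, then r[8]=20)
r[11] = 25
One optimal cutting: pieces 2 + 2 + 2 + 2 + 2 with 1 yard of scrap → $25.

25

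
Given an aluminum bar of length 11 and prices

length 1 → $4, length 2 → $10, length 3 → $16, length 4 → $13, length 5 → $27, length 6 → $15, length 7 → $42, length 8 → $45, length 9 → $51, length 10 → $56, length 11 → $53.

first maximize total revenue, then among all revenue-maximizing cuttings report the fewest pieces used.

Consider every possible first cut. r[k] is the best of p[i]+r[k−i] over all sellable i≤k.
r[1] = 4
r[2] = max(4+4, 10+0) = 10
r[3] = max(4+10, 10+4, 16+0) = 16
r[4] = max(4+16, 10+10, 16+4, 13+0) = 20
r[5] = max(4+20, 10+16, 16+10, 13+4, 27+0) = 27
r[6] = max(4+27, 10+20, 16+16, 13+10, 27+4, 15+0) = 32
r[7] = max(4+32, 10+27, 16+20, …, 15+4, 42+0) = 42
r[8] = max(4+42, 10+32, 16+27, …, 42+4, 45+0) = 46
r[9] = max(4+46, 10+42, 16+32, …, 45+4, 51+0) = 52
r[10] = max(4+52, 10+46, 16+42, …, 51+4, 56+0) = 58
r[11] = max(4+58, 10+52, 16+46, …, 56+4, 53+0) = 62
Maximum revenue is $62.
Now minimize piece count subject to staying optimal: for each k, pieces[k] = 1 + min over i with p[i]+r[k−i]=r[k] of pieces[k−i].
pieces[8] = 2
pieces[9] = 2
pieces[10] = 2
pieces[11] = 3

3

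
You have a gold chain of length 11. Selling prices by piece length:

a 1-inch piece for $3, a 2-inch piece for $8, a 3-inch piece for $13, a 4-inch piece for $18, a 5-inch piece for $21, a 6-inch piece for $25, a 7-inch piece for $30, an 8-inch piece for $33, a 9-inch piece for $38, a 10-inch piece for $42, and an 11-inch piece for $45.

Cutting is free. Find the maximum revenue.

Build best[k] bottom-up: best[k] = max over allowed piece i of (p[i] + best[k−i]).
best[1] = 3
best[2] = 8
best[3] = 13
best[4] = 18
best[5] = 21  (first piece 1, then best[4]=18)
best[6] = 26  (first piece 2, then best[4]=18)
best[7] = 31  (first piece 3, then best[4]=18)
best[8] = 36  (first piece 4, then best[4]=18)
best[9] = 39  (first piece 1, then best[8]=36)
best[10] = 44  (first piece 2, then best[8]=36)
best[11] = 49  (first piece 3, then best[8]=36)
One optimal cutting: 4 + 4 + 3 → $18 + $18 + $13 = $49.

49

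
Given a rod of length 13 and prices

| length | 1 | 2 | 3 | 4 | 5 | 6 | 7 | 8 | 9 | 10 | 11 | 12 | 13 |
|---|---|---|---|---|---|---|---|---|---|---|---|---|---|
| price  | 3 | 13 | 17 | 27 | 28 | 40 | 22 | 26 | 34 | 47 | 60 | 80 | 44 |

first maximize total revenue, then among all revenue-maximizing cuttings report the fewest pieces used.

Build r[k] bottom-up: r[k] = max over allowed piece i of (p[i] + r[k−i]).
r[1] = 3
r[2] = 13
r[3] = 17
r[4] = 27
r[5] = 30  (first piece 1, then r[4]=27)
r[6] = 40  (first piece 2, then r[4]=27)
r[7] = 44  (first piece 3, then r[4]=27)
r[8] = 54  (first piece 4, then r[4]=27)
r[9] = 57  (first piece 1, then r[8]=54)
r[10] = 67  (first piece 2, then r[8]=54)
r[11] = 71  (first piece 3, then r[8]=54)
r[12] = 81  (first piece 4, then r[8]=54)
r[13] = 84  (first piece 1, then r[12]=81)
Maximum revenue is $84.
Now minimize piece count subject to staying optimal: for each k, pieces[k] = 1 + min over i with p[i]+r[k−i]=r[k] of pieces[k−i].
pieces[10] = 2
pieces[11] = 3
pieces[12] = 3
pieces[13] = 3

3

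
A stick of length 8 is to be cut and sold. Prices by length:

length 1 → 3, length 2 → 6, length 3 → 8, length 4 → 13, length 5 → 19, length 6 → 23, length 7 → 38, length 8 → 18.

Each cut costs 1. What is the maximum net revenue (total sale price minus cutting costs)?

Consider every possible first cut. net[k] is the best of p[i]+net[k−i] over all sellable i≤k, charging 1 whenever i<k.
net[1] = 3
net[2] = max(3+3-1, 6+0) = 6
net[3] = max(3+6-1, 6+3-1, 8+0) = 8
net[4] = max(3+8-1, 6+6-1, 8+3-1, 13+0) = 13
net[5] = max(3+13-1, 6+8-1, 8+6-1, 13+3-1, 19+0) = 19
net[6] = max(3+19-1, 6+13-1, 8+8-1, 13+6-1, 19+3-1, 23+0) = 23
net[7] = max(3+23-1, 6+19-1, 8+13-1, …, 23+3-1, 38+0) = 38
net[8] = max(3+38-1, 6+23-1, 8+19-1, …, 38+3-1, 18+0) = 40
One optimal plan: pieces 7 + 1 (1 cut) → 41 − 1 = 40.

40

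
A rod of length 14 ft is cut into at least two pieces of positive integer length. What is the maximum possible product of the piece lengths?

162

Fill m[k] for k=2..14: at each k try every first piece i and multiply by the better of (k−i) uncut or m[k−i].
Small cases: m[2]=1, m[3]=2, m[4]=4, m[5]=6, m[6]=9, m[7]=12, m[8]=18.
m[9] = 3×max(6,9) = 3×9 = 27
m[10] = 2×max(8,18) = 2×18 = 36
m[11] = 2×max(9,27) = 2×27 = 54
m[12] = 3×max(9,27) = 3×27 = 81
m[13] = 2×max(11,54) = 2×54 = 108
m[14] = 2×max(12,81) = 2×81 = 162
One optimal split: 3 + 3 + 3 + 3 + 2; product 3×3×3×3×2 = 162.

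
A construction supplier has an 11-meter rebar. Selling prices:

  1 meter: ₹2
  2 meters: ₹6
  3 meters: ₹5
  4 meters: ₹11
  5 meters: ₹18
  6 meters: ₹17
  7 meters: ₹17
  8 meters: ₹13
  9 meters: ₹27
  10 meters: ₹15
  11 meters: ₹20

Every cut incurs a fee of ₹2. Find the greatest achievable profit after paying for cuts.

34

Build net[k] bottom-up: net[k] = max over allowed piece i of (p[i] + net[k−i]) − 2 per cut.
net[1] = 2
net[2] = max(2+2-2, 6+0) = 6
net[3] = max(2+6-2, 6+2-2, 5+0) = 6
net[4] = max(2+6-2, 6+6-2, 5+2-2, 11+0) = 11
net[5] = max(2+11-2, 6+6-2, 5+6-2, 11+2-2, 18+0) = 18
net[6] = max(2+18-2, 6+11-2, 5+6-2, 11+6-2, 18+2-2, 17+0) = 18
net[7] = max(2+18-2, 6+18-2, 5+11-2, …, 17+2-2, 17+0) = 22
net[8] = max(2+22-2, 6+18-2, 5+18-2, …, 17+2-2, 13+0) = 22
net[9] = max(2+22-2, 6+22-2, 5+18-2, …, 13+2-2, 27+0) = 27
net[10] = max(2+27-2, 6+22-2, 5+22-2, …, 27+2-2, 15+0) = 34
net[11] = max(2+34-2, 6+27-2, 5+22-2, …, 15+2-2, 20+0) = 34
One optimal plan: pieces 5 + 5 + 1 (2 cuts) → ₹38 − ₹4 = ₹34.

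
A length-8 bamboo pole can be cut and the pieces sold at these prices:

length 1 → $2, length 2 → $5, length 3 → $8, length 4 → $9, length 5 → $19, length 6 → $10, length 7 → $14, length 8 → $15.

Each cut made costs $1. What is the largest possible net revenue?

26

Let v[k] be the best obtainable value from length k. For each k, try every first piece i and keep the best of price[i] + v[k−i] minus the 1 cut fee when i<k.
v[1] = 2
v[2] = max(2+2-1, 5+0) = 5
v[3] = max(2+5-1, 5+2-1, 8+0) = 8
v[4] = max(2+8-1, 5+5-1, 8+2-1, 9+0) = 9
v[5] = max(2+9-1, 5+8-1, 8+5-1, 9+2-1, 19+0) = 19
v[6] = max(2+19-1, 5+9-1, 8+8-1, 9+5-1, 19+2-1, 10+0) = 20
v[7] = max(2+20-1, 5+19-1, 8+9-1, …, 10+2-1, 14+0) = 23
v[8] = max(2+23-1, 5+20-1, 8+19-1, …, 14+2-1, 15+0) = 26
One optimal plan: pieces 5 + 3 (1 cut) → $27 − $1 = $26.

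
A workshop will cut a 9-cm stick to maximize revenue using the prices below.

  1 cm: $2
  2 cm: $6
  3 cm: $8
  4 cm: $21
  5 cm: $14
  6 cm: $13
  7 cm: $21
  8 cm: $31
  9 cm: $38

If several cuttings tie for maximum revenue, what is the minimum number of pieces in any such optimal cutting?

Let r[k] be the best obtainable value from length k. For each k, try every first piece i and keep the best of price[i] + r[k−i].
r[1] = 2
r[2] = max(2+2, 6+0) = 6
r[3] = max(2+6, 6+2, 8+0) = 8
r[4] = max(2+8, 6+6, 8+2, 21+0) = 21
r[5] = max(2+21, 6+8, 8+6, 21+2, 14+0) = 23
r[6] = max(2+23, 6+21, 8+8, 21+6, 14+2, 13+0) = 27
r[7] = max(2+27, 6+23, 8+21, …, 13+2, 21+0) = 29
r[8] = max(2+29, 6+27, 8+23, …, 21+2, 31+0) = 42
r[9] = max(2+42, 6+29, 8+27, …, 31+2, 38+0) = 44
Maximum revenue is $44.
Now minimize piece count subject to staying optimal: for each k, pieces[k] = 1 + min over i with p[i]+r[k−i]=r[k] of pieces[k−i].
pieces[6] = 2
pieces[7] = 2
pieces[8] = 2
pieces[9] = 3

3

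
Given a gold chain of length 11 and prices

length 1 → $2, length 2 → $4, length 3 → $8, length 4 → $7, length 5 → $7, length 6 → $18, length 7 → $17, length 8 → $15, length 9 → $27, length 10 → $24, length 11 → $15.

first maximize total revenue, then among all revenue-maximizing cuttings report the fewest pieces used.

Let r[k] be the best obtainable value from length k. For each k, try every first piece i and keep the best of price[i] + r[k−i].
r[1] = 2
r[2] = 4  (first piece 1, then r[1]=2)
r[3] = 8
r[4] = 10  (first piece 1, then r[3]=8)
r[5] = 12  (first piece 1, then r[4]=10)
r[6] = 18
r[7] = 20  (first piece 1, then r[6]=18)
r[8] = 22  (first piece 1, then r[7]=20)
r[9] = 27
r[10] = 29  (first piece 1, then r[9]=27)
r[11] = 31  (first piece 1, then r[10]=29)
Maximum revenue is $31.
Now minimize piece count subject to staying optimal: for each k, pieces[k] = 1 + min over i with p[i]+r[k−i]=r[k] of pieces[k−i].
pieces[8] = 2
pieces[9] = 1
pieces[10] = 2
pieces[11] = 2

2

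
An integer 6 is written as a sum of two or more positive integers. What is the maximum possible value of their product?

9

Fill prod[k] for k=2..6: at each k try every first piece i and multiply by the better of (k−i) uncut or prod[k−i].
prod[2] = 1·max(1,0) = 1·1 = 1
prod[3] = max(1·2, 2·1) = 2
prod[4] = max(1·3, 2·2, 3·1) = 4
prod[5] = max(1·4, 2·3, 3·2, 4·1) = 6
prod[6] = max(1·6, 2·4, 3·3, 4·2, 5·1) = 9
One optimal split: 3 + 3; product 3·3 = 9.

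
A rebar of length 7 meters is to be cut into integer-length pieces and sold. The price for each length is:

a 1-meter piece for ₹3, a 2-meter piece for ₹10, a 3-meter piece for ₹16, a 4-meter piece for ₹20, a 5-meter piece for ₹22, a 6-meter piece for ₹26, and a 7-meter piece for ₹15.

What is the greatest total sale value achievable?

Let r[k] be the best obtainable value from length k. For each k, try every first piece i and keep the best of price[i] + r[k−i].
r[1] = 3
r[2] = 10
r[3] = 16
r[4] = 20  (first piece 2, then r[2]=10)
r[5] = 26  (first piece 2, then r[3]=16)
r[6] = 32  (first piece 3, then r[3]=16)
r[7] = 36  (first piece 2, then r[5]=26)
One optimal cutting: 3 + 2 + 2 → ₹16 + ₹10 + ₹10 = ₹36.

36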